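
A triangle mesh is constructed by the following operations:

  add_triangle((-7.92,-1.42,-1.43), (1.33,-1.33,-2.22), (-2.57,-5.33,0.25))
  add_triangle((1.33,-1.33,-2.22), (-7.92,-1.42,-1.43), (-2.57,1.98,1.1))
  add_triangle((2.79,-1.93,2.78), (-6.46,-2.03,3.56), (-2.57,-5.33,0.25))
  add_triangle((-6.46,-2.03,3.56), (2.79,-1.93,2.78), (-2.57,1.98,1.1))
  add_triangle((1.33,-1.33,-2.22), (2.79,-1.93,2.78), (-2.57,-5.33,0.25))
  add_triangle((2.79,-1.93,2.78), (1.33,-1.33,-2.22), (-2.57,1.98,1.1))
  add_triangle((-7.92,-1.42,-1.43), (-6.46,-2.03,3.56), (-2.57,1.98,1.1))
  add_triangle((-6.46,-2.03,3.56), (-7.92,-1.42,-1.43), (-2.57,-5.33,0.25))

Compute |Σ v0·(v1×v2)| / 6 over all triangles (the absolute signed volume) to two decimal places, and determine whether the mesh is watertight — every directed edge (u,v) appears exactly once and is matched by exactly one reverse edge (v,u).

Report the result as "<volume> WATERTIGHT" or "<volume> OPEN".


Per-triangle v0·(v1×v2)/6:
  t1: +17.2905
  t2: +4.6880
  t3: +24.5469
  t4: +12.0025
  t5: +12.2533
  t6: -0.3646
  t7: +17.0274
  t8: +29.5566
Σ = +117.0007 → |volume| = 117.00

Directed edges: 24 total, each appears once with its reverse present → watertight.

117.00 WATERTIGHT


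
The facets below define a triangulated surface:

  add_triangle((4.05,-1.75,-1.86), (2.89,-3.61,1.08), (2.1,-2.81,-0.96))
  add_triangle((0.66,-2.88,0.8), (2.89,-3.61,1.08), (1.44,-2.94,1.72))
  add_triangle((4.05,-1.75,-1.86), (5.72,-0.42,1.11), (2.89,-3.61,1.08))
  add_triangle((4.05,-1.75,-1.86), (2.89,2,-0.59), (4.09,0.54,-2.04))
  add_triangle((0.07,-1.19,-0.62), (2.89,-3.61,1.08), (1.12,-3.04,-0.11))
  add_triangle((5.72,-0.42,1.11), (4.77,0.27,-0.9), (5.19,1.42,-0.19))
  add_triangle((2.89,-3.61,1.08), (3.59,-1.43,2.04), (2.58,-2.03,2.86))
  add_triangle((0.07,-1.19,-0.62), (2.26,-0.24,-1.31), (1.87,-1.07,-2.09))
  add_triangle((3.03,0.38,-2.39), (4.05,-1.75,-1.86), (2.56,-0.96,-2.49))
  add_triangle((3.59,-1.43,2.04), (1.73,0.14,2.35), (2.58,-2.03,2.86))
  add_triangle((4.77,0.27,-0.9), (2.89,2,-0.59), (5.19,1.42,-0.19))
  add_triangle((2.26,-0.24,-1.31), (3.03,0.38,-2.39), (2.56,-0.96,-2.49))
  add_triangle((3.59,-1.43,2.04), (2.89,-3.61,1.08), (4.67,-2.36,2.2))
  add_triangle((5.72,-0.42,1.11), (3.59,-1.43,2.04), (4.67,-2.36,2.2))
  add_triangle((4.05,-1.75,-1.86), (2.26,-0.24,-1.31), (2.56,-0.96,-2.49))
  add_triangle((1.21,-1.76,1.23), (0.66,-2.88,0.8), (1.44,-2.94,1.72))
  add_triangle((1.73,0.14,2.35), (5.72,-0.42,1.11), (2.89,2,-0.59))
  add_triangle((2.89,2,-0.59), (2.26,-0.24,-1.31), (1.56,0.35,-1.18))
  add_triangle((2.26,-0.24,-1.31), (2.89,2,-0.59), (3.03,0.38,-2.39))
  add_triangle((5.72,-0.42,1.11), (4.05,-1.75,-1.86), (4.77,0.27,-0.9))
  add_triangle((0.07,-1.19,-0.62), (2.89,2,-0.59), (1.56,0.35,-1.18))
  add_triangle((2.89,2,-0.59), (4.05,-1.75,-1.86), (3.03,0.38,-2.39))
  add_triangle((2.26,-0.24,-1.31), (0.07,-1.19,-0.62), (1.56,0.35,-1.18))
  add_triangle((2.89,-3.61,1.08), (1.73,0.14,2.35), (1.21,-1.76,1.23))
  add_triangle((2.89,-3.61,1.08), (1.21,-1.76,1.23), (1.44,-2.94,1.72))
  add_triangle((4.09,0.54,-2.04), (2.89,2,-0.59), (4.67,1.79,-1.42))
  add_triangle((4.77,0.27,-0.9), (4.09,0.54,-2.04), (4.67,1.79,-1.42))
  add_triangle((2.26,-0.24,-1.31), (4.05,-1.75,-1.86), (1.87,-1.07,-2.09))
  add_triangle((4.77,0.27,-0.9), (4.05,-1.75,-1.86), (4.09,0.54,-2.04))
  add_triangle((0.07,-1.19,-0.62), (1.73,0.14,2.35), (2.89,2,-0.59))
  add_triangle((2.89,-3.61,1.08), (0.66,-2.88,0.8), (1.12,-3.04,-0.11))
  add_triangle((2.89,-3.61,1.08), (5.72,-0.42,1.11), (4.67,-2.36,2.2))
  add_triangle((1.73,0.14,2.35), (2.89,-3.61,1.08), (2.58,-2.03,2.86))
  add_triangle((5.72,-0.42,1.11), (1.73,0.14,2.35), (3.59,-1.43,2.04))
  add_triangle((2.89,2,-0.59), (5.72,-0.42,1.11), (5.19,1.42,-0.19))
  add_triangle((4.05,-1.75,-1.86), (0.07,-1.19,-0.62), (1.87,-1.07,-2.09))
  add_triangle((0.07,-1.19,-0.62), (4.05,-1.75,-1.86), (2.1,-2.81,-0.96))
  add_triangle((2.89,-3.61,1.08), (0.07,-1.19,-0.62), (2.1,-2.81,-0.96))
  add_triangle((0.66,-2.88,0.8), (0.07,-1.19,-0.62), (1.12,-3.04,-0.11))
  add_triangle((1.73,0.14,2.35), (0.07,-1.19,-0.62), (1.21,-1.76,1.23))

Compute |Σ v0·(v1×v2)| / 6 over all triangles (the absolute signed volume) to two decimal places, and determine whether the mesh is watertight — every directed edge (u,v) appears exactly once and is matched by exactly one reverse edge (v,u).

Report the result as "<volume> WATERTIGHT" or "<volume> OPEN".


45.13 OPEN

Per-triangle v0·(v1×v2)/6:
  t1: +3.0844
  t2: +0.8660
  t3: +9.2897
  t4: -1.5027
  t5: +0.2300
  t6: +2.4268
  t7: +2.3879
  t8: -0.2579
  t9: +1.4001
  t10: +1.5113
  t11: +1.1923
  t12: -0.4302
  t13: +0.4994
  t14: +1.1446
  t15: -0.6266
  t16: -0.0772
  t17: +4.5410
  t18: +0.4504
  t19: -0.8375
  t20: +4.0928
  t21: -0.3011
  t22: +3.0302
  t23: +0.2354
  t24: +1.0660
  t25: +0.2861
  t26: +0.3221
  t27: +1.4062
  t28: +0.6602
  t29: +2.2644
  t30: -1.9209
  t31: +0.9607
  t32: +3.1924
  t33: -1.1225
  t34: +2.5818
  t35: +0.5488
  t36: +0.8599
  t37: +0.7584
  t38: +0.8684
  t39: +0.2860
  t40: -0.2405
Σ = +45.1266 → |volume| = 45.13

Directed edges: 120 total; 6 unmatched, e.g. (4.77,0.27,-0.9)→(2.89,2,-0.59) → open.


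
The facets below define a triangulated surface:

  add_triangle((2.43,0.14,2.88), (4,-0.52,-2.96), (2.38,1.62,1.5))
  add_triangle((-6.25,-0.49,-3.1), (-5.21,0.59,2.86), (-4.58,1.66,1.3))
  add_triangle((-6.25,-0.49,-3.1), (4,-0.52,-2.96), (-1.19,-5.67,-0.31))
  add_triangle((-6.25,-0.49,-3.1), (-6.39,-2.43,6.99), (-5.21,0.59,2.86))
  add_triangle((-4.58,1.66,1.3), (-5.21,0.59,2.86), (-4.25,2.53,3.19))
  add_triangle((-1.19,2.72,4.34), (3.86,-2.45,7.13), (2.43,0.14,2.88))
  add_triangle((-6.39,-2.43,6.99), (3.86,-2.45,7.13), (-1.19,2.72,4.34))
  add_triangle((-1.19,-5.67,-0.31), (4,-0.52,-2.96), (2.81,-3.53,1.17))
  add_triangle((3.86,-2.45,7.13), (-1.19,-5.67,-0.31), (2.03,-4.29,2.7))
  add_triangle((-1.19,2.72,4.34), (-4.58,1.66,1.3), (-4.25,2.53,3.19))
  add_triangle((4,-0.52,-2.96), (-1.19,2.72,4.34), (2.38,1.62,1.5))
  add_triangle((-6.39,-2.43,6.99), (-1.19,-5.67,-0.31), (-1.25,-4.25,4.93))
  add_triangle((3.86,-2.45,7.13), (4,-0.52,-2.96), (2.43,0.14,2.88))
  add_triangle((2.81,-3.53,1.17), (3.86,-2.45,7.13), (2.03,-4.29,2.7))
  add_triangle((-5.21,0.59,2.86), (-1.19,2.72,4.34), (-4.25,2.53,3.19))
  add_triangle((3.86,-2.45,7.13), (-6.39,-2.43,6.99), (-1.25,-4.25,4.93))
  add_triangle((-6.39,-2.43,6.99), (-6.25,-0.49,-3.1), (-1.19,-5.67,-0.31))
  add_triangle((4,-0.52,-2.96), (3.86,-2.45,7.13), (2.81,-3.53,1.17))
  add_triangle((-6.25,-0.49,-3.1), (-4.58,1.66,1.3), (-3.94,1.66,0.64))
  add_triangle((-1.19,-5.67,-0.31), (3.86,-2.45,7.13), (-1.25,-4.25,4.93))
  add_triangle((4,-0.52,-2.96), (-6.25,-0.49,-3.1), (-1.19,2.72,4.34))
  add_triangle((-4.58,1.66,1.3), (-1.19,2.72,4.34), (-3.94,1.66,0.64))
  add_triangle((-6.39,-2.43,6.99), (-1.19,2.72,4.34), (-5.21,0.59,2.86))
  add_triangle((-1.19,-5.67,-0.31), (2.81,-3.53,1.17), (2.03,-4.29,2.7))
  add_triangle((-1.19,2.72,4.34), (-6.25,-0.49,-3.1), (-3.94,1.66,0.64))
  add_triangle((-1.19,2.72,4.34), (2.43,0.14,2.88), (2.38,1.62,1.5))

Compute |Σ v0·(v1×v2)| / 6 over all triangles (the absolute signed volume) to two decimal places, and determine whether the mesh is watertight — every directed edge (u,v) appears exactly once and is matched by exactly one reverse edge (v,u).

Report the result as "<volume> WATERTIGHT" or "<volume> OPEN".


Per-triangle v0·(v1×v2)/6:
  t1: +5.0262
  t2: +7.7354
  t3: +28.9634
  t4: +21.5060
  t5: +3.0093
  t6: +9.1095
  t7: +51.0344
  t8: +15.1298
  t9: +7.9850
  t10: +0.4423
  t11: +1.1276
  t12: +26.2753
  t13: +9.1112
  t14: +6.5841
  t15: +4.6348
  t16: +30.7716
  t17: +58.4537
  t18: +16.8490
  t19: +1.8691
  t20: +23.7969
  t21: +10.2074
  t22: +1.5443
  t23: +17.9129
  t24: +6.0727
  t25: -2.5091
  t26: +4.9451
Σ = +367.5877 → |volume| = 367.59

Directed edges: 78 total, each appears once with its reverse present → watertight.

367.59 WATERTIGHT


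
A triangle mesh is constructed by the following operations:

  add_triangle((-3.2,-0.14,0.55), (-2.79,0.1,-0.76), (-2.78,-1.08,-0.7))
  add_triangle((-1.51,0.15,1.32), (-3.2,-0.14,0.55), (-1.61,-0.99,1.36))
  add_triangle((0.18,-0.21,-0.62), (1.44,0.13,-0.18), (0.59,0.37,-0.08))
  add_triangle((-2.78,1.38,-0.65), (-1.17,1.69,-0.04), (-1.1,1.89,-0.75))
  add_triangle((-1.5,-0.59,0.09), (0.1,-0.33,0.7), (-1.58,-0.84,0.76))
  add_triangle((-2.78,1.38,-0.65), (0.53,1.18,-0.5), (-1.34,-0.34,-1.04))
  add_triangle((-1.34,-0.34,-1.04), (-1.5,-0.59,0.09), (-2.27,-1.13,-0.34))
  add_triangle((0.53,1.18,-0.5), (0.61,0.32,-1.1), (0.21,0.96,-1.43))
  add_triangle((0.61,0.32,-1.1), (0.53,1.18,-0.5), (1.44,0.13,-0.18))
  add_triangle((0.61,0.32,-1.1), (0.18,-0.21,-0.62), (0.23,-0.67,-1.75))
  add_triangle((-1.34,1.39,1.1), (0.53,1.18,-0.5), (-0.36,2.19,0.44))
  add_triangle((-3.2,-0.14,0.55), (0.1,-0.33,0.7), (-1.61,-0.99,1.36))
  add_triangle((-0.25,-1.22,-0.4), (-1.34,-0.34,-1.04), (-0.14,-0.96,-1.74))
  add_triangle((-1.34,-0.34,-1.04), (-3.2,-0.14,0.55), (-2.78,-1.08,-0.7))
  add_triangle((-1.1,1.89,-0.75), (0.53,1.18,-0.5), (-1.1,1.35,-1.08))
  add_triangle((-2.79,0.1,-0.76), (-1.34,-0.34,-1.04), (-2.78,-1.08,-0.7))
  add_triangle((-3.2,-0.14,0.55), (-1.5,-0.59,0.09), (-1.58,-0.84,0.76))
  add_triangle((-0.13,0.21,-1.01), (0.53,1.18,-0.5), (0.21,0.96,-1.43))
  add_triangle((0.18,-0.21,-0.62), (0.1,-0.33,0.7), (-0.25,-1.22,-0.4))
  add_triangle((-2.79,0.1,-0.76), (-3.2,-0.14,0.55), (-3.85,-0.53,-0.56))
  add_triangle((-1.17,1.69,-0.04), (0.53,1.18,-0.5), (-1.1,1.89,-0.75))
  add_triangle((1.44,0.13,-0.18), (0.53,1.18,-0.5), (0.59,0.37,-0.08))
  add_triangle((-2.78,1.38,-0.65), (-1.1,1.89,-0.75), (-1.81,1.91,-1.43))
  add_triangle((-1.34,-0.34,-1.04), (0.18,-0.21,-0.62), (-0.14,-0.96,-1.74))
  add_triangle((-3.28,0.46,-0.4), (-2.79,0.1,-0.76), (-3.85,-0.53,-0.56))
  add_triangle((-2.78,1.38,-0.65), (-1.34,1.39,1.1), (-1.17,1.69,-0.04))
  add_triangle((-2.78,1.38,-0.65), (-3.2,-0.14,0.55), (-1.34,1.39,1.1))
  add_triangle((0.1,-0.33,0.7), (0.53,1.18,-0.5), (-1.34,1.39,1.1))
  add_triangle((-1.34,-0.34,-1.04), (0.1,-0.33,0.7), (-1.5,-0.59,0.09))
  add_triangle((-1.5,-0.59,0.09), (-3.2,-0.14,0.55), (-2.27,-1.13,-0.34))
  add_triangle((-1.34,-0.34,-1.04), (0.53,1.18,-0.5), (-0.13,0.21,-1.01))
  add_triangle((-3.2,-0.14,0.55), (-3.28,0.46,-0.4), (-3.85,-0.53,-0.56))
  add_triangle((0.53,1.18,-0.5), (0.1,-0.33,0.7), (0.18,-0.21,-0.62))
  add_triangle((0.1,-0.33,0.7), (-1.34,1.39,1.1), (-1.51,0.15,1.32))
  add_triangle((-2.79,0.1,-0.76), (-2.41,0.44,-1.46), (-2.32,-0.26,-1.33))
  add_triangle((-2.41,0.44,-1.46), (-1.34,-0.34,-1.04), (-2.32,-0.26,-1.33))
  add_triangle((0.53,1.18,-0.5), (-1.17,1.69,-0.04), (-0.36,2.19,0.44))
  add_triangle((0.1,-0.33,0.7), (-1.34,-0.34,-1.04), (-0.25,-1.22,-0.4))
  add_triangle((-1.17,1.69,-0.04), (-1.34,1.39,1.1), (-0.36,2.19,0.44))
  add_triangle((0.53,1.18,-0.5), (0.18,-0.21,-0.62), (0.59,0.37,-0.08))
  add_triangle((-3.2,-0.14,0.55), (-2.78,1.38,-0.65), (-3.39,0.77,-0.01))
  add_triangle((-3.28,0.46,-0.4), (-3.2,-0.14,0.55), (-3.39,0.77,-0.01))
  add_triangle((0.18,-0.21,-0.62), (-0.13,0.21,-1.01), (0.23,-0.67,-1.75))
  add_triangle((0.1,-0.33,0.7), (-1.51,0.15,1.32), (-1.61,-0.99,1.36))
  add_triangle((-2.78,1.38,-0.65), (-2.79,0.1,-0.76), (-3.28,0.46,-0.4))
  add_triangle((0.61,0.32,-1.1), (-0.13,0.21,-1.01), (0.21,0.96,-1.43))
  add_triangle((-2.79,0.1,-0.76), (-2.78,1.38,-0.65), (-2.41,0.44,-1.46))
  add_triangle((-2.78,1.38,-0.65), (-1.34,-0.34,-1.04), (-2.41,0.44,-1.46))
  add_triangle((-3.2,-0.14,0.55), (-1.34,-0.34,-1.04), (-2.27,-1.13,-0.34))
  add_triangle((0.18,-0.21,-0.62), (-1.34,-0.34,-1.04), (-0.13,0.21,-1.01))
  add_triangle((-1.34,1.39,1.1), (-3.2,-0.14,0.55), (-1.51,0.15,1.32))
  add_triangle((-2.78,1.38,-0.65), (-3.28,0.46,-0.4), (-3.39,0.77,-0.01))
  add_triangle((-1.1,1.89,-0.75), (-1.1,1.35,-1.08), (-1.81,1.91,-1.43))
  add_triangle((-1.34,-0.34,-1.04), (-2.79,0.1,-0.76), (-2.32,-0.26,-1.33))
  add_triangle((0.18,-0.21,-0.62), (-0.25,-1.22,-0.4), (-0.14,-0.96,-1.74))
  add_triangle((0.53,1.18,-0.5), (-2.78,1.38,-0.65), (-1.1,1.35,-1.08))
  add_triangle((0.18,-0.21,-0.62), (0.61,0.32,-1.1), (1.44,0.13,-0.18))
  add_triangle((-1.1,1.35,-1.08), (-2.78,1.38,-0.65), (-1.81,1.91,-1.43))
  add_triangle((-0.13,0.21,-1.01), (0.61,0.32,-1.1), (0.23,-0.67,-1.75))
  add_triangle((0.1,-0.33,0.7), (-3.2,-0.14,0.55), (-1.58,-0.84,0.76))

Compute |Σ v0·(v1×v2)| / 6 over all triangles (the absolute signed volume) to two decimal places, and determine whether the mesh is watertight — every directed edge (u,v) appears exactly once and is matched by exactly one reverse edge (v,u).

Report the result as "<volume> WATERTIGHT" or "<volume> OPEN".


11.97 WATERTIGHT

Per-triangle v0·(v1×v2)/6:
  t1: +0.7731
  t2: +0.6449
  t3: -0.0458
  t4: +0.3987
  t5: +0.0228
  t6: +0.7765
  t7: -0.0887
  t8: +0.1358
  t9: +0.2506
  t10: +0.0176
  t11: -0.0822
  t12: -0.1585
  t13: +0.3789
  t14: -0.4725
  t15: +0.2118
  t16: +0.3806
  t17: +0.2056
  t18: +0.0051
  t19: +0.0554
  t20: -0.3837
  t21: +0.2398
  t22: +0.0313
  t23: +0.3960
  t24: +0.0637
  t25: +0.2311
  t26: +0.6479
  t27: +1.5679
  t28: +0.2989
  t29: +0.0704
  t30: +0.1120
  t31: +0.1628
  t32: +0.5791
  t33: +0.0648
  t34: +0.2433
  t35: +0.2430
  t36: +0.0804
  t37: +0.3403
  t38: +0.1771
  t39: +0.4213
  t40: -0.0632
  t41: -0.0777
  t42: +0.2813
  t43: -0.0192
  t44: +0.2317
  t45: +0.2767
  t46: +0.0778
  t47: +0.4960
  t48: -0.1629
  t49: +0.5887
  t50: +0.0931
  t51: +0.7191
  t52: +0.2684
  t53: +0.0532
  t54: +0.0182
  t55: +0.0583
  t56: -0.3177
  t57: +0.0936
  t58: +0.0106
  t59: +0.1378
  t60: +0.2078
Σ = +11.9683 → |volume| = 11.97

Directed edges: 180 total, each appears once with its reverse present → watertight.


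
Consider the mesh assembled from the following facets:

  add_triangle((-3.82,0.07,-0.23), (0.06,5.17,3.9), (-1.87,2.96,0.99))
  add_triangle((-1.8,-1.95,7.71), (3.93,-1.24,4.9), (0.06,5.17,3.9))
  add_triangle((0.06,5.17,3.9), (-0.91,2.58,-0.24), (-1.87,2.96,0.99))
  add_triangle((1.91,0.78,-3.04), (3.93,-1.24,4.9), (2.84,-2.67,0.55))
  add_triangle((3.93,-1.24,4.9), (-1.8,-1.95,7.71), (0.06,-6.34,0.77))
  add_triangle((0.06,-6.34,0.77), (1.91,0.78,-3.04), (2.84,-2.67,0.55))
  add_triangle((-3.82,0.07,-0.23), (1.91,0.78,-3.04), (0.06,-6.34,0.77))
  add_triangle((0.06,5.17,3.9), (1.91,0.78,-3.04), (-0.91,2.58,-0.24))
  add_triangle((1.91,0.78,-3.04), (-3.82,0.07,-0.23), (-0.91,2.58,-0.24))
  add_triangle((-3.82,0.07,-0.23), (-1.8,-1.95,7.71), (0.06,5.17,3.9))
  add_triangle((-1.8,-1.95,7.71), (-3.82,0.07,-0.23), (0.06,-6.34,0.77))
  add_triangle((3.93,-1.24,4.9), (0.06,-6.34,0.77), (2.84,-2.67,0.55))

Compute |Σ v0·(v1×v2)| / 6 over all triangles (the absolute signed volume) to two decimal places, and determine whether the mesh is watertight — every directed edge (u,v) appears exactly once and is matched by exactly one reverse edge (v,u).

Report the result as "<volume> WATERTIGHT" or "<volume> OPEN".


Per-triangle v0·(v1×v2)/6:
  t1: +3.6278
  t2: +40.1408
  t3: +2.5808
  t4: +9.0080
  t5: +40.0671
  t6: +9.2172
  t7: +12.3352
  t8: +6.5197
  t9: +5.0528
  t10: +30.6594
  t11: +30.5856
  t12: +13.1913
Σ = +202.9857 → |volume| = 202.99

Directed edges: 36 total; 6 unmatched, e.g. (-1.87,2.96,0.99)→(-3.82,0.07,-0.23) → open.

202.99 OPEN


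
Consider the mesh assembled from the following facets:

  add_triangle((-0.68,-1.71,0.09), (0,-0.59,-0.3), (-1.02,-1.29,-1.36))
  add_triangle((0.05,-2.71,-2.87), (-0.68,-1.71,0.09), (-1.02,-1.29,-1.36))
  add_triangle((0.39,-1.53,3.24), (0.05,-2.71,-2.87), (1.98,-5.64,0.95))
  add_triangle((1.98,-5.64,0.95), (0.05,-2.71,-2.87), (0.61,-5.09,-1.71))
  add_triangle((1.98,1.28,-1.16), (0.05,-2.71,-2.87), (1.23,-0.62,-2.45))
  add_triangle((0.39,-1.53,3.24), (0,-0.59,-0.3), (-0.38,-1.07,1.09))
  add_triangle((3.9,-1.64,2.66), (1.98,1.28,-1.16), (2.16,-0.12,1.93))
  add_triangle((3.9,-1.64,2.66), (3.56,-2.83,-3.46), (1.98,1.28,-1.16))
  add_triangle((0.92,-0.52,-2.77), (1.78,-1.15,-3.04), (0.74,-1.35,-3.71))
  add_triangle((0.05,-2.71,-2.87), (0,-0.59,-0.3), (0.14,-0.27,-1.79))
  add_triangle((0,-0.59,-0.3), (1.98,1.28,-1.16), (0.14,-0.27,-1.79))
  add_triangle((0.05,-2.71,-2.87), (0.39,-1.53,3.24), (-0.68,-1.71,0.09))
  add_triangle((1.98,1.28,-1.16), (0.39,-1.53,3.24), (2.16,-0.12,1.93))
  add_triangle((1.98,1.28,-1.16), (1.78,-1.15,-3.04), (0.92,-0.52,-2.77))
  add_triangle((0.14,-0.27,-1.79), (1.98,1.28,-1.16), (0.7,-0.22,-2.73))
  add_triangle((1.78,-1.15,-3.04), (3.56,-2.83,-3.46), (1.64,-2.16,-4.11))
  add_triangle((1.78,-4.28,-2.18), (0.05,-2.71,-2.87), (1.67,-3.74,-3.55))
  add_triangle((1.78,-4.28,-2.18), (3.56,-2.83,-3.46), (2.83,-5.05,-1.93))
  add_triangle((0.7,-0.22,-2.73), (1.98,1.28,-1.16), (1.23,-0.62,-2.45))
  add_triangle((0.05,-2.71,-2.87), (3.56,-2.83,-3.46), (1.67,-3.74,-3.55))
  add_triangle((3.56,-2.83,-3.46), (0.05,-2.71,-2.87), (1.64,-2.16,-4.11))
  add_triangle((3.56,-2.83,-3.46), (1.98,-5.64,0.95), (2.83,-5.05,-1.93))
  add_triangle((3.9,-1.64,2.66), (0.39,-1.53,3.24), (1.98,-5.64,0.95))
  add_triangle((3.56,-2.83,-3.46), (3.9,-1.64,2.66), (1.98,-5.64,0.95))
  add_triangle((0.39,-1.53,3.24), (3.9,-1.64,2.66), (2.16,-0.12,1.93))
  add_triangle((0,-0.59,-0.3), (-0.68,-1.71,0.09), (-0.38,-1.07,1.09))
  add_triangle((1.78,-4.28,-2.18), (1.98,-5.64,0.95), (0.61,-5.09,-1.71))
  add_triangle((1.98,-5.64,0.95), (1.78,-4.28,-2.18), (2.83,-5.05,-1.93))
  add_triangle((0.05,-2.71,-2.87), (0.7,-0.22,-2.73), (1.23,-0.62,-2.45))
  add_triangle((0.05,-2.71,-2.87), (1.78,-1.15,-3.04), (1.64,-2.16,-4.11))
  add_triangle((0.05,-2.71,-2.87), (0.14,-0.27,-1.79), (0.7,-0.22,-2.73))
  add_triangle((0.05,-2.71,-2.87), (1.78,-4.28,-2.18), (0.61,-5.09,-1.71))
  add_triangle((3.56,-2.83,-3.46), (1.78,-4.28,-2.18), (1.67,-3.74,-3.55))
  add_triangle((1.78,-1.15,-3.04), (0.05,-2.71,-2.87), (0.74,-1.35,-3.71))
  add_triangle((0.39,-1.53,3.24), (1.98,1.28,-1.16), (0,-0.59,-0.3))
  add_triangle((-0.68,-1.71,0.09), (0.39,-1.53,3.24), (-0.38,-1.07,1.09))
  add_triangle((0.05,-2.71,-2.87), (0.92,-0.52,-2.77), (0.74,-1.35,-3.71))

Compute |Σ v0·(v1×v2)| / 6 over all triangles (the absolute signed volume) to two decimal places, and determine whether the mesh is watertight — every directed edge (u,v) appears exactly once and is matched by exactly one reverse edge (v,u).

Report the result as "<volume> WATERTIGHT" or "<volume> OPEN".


70.81 OPEN

Per-triangle v0·(v1×v2)/6:
  t1: -0.1433
  t2: +0.8942
  t3: +2.9869
  t4: -1.5048
  t5: +0.2384
  t6: -0.2128
  t7: +1.9136
  t8: +10.2607
  t9: +0.3641
  t10: -0.0124
  t11: -0.2969
  t12: +1.8726
  t13: -0.1436
  t14: +0.9592
  t15: +0.1031
  t16: +1.0612
  t17: +1.3856
  t18: +2.1425
  t19: +0.6996
  t20: +0.9856
  t21: +2.5529
  t22: +2.7964
  t23: +9.6487
  t24: +18.0522
  t25: +1.9294
  t26: -0.0734
  t27: +3.8789
  t28: +2.1575
  t29: +0.8106
  t30: -0.1308
  t31: +0.3205
  t32: +2.2793
  t33: +2.6314
  t34: +1.2229
  t35: -0.8517
  t36: +0.2532
  t37: -0.2209
Σ = +70.8105 → |volume| = 70.81

Directed edges: 111 total; 9 unmatched, e.g. (0,-0.59,-0.3)→(-1.02,-1.29,-1.36) → open.


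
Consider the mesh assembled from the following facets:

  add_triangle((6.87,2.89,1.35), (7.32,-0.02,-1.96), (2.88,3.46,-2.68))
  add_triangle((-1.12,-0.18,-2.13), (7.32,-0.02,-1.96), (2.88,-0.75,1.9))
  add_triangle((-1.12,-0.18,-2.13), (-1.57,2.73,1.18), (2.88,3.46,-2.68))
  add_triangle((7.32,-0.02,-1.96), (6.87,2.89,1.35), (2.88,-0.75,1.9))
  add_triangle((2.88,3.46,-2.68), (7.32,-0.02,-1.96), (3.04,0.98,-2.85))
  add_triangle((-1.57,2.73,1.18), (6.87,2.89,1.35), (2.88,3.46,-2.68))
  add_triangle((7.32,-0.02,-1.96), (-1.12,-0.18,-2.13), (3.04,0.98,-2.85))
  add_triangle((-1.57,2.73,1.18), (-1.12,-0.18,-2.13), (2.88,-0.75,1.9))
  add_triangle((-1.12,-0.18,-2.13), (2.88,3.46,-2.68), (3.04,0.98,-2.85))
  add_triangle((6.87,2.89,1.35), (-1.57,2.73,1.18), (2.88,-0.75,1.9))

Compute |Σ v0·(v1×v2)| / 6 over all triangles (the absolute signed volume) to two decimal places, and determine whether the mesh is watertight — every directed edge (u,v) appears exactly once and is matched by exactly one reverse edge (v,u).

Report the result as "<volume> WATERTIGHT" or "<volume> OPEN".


79.99 WATERTIGHT

Per-triangle v0·(v1×v2)/6:
  t1: +20.2681
  t2: +2.7966
  t3: +6.8717
  t4: +12.3669
  t5: +6.3124
  t6: +16.4331
  t7: +3.3845
  t8: -1.0483
  t9: +4.0807
  t10: +8.5220
Σ = +79.9878 → |volume| = 79.99

Directed edges: 30 total, each appears once with its reverse present → watertight.


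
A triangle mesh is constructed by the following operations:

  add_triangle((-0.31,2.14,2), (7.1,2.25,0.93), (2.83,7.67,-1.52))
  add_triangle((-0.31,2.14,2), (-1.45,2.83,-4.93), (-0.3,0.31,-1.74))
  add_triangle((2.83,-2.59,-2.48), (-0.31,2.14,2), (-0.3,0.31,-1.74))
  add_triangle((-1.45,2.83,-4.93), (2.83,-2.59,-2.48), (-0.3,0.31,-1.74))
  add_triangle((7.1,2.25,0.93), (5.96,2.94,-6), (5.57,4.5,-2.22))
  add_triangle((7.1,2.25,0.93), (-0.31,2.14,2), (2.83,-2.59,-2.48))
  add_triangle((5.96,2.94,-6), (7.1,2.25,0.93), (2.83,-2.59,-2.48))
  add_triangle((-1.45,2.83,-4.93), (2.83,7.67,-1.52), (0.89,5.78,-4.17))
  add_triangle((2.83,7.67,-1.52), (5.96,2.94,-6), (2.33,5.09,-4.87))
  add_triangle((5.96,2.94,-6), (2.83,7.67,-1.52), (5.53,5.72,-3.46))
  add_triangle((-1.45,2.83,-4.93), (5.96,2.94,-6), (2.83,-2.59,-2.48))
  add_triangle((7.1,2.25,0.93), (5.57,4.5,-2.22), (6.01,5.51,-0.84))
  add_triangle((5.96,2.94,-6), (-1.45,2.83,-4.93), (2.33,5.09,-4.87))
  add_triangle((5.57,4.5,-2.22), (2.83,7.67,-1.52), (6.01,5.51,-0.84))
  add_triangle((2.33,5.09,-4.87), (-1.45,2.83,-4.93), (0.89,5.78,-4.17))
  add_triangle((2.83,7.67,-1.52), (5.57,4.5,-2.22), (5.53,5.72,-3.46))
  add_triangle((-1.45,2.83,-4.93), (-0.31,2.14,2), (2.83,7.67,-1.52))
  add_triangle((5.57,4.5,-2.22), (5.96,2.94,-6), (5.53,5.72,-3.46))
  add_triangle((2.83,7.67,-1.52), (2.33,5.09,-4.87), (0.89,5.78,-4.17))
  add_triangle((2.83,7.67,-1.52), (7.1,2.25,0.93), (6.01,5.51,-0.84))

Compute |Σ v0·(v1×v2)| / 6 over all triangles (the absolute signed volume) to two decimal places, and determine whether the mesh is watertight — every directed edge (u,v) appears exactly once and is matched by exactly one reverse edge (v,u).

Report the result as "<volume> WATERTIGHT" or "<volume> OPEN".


205.20 WATERTIGHT

Per-triangle v0·(v1×v2)/6:
  t1: +21.3629
  t2: -0.0637
  t3: -1.7825
  t4: +1.3162
  t5: +18.2747
  t6: +0.8694
  t7: +31.5239
  t8: +2.7030
  t9: +20.9344
  t10: +9.1819
  t11: +24.0003
  t12: +7.3181
  t13: +16.1219
  t14: +8.0117
  t15: +6.4782
  t16: +5.8212
  t17: +13.8705
  t18: +6.4000
  t19: +7.8811
  t20: +4.9756
Σ = +205.1986 → |volume| = 205.20

Directed edges: 60 total, each appears once with its reverse present → watertight.


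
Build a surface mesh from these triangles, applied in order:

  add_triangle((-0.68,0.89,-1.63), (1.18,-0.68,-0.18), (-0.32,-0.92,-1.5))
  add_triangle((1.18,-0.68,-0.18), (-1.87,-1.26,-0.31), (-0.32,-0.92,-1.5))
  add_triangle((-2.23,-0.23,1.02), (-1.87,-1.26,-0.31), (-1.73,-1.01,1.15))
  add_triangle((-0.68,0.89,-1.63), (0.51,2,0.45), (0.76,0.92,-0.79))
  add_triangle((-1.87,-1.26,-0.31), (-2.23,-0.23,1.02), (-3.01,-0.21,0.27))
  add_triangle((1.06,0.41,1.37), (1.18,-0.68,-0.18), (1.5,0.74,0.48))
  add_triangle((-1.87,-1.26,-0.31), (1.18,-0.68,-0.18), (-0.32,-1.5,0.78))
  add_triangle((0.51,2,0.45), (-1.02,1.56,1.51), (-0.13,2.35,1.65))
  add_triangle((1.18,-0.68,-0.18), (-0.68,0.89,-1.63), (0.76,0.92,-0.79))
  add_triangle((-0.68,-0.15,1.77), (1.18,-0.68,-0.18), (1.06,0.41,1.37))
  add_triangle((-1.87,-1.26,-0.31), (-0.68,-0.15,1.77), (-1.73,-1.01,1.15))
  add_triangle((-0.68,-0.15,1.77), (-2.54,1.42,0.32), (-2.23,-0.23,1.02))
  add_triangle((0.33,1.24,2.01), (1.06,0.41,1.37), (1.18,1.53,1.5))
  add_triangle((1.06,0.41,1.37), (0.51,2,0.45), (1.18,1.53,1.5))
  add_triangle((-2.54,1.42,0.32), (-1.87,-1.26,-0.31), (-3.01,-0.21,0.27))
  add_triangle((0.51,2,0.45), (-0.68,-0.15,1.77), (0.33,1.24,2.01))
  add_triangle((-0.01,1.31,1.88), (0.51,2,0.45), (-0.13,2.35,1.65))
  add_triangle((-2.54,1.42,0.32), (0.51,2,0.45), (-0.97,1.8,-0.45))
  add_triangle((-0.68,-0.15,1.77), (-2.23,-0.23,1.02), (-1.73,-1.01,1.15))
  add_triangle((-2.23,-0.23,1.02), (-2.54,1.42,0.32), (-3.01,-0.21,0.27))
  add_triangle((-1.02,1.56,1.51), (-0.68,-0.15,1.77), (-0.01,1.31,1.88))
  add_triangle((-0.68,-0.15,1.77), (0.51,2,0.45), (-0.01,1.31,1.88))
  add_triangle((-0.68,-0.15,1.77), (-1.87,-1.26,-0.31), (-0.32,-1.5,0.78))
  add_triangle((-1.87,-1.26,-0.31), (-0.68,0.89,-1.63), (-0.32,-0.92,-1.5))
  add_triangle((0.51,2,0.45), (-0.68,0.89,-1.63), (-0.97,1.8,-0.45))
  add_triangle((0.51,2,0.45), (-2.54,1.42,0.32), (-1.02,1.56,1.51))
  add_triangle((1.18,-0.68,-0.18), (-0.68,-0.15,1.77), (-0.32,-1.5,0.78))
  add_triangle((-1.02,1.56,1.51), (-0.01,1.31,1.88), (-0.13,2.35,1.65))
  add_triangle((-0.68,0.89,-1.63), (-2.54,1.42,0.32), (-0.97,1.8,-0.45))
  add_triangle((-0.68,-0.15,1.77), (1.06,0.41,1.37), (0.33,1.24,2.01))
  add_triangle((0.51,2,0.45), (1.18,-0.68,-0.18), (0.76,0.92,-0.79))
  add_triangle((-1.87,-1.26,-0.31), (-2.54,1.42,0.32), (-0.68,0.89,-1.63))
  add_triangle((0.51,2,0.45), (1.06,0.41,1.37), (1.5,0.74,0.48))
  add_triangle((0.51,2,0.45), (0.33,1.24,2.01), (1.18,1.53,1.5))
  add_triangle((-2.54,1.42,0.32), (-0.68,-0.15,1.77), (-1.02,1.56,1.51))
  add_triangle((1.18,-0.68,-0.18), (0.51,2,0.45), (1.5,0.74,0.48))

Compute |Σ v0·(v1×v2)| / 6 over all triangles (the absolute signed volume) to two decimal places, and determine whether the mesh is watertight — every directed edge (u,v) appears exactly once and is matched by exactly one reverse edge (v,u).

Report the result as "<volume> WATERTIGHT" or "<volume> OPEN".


19.16 WATERTIGHT

Per-triangle v0·(v1×v2)/6:
  t1: +0.5283
  t2: +0.5828
  t3: +0.5024
  t4: +0.6219
  t5: +0.4825
  t6: +0.3410
  t7: +0.5333
  t8: +0.2482
  t9: +0.3970
  t10: +0.4978
  t11: -0.0467
  t12: +0.8871
  t13: +0.3053
  t14: +0.0317
  t15: +0.3306
  t16: +0.3786
  t17: +0.2568
  t18: +0.8273
  t19: +0.4403
  t20: +0.6605
  t21: +0.5453
  t22: -0.1323
  t23: +0.8337
  t24: +0.9411
  t25: +0.6133
  t26: +1.1209
  t27: +0.4741
  t28: +0.3613
  t29: +0.7900
  t30: +0.4889
  t31: +0.4451
  t32: +1.7922
  t33: +0.4587
  t34: +0.4504
  t35: +1.0158
  t36: +0.1532
Σ = +19.1582 → |volume| = 19.16

Directed edges: 108 total, each appears once with its reverse present → watertight.


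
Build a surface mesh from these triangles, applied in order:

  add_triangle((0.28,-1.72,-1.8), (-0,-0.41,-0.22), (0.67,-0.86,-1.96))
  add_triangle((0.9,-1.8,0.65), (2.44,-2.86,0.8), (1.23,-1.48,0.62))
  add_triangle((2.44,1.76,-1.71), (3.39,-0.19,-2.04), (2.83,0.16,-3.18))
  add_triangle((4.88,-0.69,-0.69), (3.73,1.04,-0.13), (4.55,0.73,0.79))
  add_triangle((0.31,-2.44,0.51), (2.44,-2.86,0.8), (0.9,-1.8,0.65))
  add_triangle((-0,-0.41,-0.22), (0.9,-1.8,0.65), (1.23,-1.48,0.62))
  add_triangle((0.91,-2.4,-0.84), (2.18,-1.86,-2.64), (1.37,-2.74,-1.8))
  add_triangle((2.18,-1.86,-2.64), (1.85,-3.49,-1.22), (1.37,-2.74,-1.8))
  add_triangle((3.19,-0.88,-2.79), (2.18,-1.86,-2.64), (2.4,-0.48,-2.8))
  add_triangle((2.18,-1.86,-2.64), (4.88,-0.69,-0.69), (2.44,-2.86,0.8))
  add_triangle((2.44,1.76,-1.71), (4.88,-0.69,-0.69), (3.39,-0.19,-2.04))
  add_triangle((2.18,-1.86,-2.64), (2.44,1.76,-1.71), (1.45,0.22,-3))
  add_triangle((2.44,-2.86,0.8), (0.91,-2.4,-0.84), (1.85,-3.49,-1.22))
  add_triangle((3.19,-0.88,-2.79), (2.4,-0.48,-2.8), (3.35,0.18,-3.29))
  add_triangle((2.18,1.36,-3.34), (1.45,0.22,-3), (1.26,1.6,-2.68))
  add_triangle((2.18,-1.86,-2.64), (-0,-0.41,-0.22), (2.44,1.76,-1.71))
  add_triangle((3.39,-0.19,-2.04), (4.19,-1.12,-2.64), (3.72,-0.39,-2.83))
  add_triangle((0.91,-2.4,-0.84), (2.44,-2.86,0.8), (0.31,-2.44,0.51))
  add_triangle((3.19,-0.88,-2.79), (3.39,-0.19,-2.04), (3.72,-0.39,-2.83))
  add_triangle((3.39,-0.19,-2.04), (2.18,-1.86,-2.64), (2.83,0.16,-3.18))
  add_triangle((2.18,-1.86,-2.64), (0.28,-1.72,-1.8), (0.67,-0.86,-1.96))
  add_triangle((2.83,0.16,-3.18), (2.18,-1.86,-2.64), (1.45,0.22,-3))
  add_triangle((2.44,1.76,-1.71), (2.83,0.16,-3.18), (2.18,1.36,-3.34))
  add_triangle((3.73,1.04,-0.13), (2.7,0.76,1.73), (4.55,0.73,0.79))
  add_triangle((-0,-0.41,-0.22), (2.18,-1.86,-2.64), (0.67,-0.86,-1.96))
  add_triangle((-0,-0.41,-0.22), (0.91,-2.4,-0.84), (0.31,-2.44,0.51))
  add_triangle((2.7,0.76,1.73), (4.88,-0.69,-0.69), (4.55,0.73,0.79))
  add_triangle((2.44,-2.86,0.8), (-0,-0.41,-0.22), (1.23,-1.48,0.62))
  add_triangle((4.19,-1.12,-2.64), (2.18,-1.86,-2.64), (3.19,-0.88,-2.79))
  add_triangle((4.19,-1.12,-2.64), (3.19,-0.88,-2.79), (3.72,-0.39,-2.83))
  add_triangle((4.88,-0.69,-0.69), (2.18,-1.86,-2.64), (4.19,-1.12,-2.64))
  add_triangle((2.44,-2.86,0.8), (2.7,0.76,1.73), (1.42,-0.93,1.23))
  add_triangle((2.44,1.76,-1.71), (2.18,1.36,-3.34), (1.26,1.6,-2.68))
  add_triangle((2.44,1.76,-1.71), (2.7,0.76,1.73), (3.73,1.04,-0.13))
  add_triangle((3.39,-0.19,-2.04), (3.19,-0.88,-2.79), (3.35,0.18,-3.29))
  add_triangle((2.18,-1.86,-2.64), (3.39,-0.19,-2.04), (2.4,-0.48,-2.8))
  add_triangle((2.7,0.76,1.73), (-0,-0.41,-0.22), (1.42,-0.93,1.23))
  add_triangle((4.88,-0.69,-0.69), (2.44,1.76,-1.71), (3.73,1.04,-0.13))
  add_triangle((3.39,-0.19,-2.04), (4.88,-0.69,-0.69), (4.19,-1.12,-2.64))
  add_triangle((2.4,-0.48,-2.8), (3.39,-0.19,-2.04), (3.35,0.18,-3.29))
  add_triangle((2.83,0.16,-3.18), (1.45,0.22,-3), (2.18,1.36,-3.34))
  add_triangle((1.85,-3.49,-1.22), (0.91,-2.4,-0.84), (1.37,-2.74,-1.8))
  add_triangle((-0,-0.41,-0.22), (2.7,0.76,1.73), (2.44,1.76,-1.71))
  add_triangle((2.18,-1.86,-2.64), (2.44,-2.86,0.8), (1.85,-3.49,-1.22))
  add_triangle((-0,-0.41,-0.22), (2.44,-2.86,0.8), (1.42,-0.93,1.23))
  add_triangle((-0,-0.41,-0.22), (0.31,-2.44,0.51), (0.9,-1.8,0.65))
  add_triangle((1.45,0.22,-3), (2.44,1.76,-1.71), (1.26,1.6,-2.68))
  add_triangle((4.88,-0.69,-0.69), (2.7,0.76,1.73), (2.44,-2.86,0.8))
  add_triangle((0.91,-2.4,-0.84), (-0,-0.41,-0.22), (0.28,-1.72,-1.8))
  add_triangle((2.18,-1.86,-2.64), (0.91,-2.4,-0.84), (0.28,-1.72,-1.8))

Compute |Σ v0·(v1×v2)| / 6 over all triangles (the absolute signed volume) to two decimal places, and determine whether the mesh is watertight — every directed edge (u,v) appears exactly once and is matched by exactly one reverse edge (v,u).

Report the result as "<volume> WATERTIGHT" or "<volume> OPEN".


34.88 WATERTIGHT

Per-triangle v0·(v1×v2)/6:
  t1: -0.0115
  t2: +0.0601
  t3: +1.5393
  t4: +1.3834
  t5: +0.1760
  t6: -0.0488
  t7: -0.2327
  t8: +0.6803
  t9: +0.5400
  t10: +6.2148
  t11: +2.3508
  t12: -2.3956
  t13: +0.3786
  t14: +0.3766
  t15: +0.4166
  t16: +0.1216
  t17: +0.2836
  t18: +1.1828
  t19: -0.1451
  t20: +1.6893
  t21: +0.4651
  t22: +1.2946
  t23: +1.2831
  t24: +0.6150
  t25: -0.1481
  t26: +0.1036
  t27: +1.0278
  t28: -0.0396
  t29: +0.6717
  t30: +0.3385
  t31: +1.5837
  t32: +0.9678
  t33: +0.6646
  t34: +1.2316
  t35: +0.6856
  t36: -1.0719
  t37: -0.1907
  t38: +2.4205
  t39: +1.1515
  t40: -0.5304
  t41: +0.7416
  t42: +0.1774
  t43: -0.7102
  t44: +2.3194
  t45: +0.0617
  t46: -0.0777
  t47: -1.1611
  t48: +5.3830
  t49: +0.0631
  t50: +1.0028
Σ = +34.8843 → |volume| = 34.88

Directed edges: 150 total, each appears once with its reverse present → watertight.


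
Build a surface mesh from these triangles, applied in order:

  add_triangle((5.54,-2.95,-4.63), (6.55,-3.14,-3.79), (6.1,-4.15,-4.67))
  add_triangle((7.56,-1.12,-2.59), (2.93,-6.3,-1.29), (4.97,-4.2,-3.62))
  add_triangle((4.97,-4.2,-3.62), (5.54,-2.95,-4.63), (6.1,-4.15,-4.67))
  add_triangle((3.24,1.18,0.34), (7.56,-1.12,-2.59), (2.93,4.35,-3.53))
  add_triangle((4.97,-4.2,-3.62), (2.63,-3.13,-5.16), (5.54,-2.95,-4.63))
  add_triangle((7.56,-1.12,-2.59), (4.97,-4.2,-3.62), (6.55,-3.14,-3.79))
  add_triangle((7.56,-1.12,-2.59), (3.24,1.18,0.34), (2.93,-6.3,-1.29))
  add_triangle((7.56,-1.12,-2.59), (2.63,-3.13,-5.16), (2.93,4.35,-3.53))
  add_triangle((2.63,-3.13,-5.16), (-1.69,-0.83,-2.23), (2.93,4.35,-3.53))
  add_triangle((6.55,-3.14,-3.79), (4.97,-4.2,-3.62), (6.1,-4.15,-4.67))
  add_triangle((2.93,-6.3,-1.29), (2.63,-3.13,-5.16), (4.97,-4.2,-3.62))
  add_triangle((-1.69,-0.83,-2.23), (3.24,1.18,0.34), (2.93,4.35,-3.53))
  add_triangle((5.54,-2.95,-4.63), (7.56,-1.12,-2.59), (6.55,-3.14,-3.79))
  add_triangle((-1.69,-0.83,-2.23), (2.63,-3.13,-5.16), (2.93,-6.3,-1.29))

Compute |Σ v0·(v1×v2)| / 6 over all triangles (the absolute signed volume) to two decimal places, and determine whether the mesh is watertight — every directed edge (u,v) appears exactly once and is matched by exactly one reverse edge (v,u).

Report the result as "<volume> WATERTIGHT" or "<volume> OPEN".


119.87 OPEN

Per-triangle v0·(v1×v2)/6:
  t1: +1.5397
  t2: +12.9219
  t3: +0.1696
  t4: +14.0243
  t5: +5.1009
  t6: +1.5058
  t7: +10.1184
  t8: +34.3955
  t9: +16.2878
  t10: +1.2667
  t11: +10.9111
  t12: -4.0834
  t13: +3.3209
  t14: +12.3909
Σ = +119.8703 → |volume| = 119.87

Directed edges: 42 total; 6 unmatched, e.g. (2.63,-3.13,-5.16)→(5.54,-2.95,-4.63) → open.


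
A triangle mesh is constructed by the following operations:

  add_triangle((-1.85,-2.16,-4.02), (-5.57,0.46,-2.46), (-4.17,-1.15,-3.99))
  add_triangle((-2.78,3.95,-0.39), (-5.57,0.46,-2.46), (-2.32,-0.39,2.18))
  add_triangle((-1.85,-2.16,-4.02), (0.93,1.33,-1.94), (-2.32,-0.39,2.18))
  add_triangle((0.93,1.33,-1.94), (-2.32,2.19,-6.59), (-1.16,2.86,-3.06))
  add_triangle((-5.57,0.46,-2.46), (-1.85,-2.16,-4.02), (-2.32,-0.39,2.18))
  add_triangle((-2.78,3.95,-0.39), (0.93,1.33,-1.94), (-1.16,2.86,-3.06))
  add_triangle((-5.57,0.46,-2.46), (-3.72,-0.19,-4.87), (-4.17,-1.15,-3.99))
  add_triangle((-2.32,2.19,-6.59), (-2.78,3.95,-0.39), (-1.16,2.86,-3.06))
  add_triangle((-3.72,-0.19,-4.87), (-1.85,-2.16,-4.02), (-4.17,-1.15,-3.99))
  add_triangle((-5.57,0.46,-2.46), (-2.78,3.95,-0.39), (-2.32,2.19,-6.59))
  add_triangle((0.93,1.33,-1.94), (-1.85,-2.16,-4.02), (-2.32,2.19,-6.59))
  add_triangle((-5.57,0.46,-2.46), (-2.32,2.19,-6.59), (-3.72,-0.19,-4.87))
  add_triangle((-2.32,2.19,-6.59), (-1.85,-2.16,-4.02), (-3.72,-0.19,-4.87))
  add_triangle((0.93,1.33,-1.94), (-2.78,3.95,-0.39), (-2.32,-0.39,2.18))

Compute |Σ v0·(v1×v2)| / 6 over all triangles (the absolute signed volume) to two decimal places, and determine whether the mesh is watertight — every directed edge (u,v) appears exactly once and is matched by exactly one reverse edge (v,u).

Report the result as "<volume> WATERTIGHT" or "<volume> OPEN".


Per-triangle v0·(v1×v2)/6:
  t1: +0.1691
  t2: +11.5204
  t3: -3.3755
  t4: +3.3275
  t5: +8.6098
  t6: +2.3967
  t7: +3.4852
  t8: +5.0026
  t9: +2.8098
  t10: +20.7758
  t11: +5.8661
  t12: +8.5557
  t13: +6.8371
  t14: -0.4585
Σ = +75.5218 → |volume| = 75.52

Directed edges: 42 total, each appears once with its reverse present → watertight.

75.52 WATERTIGHT


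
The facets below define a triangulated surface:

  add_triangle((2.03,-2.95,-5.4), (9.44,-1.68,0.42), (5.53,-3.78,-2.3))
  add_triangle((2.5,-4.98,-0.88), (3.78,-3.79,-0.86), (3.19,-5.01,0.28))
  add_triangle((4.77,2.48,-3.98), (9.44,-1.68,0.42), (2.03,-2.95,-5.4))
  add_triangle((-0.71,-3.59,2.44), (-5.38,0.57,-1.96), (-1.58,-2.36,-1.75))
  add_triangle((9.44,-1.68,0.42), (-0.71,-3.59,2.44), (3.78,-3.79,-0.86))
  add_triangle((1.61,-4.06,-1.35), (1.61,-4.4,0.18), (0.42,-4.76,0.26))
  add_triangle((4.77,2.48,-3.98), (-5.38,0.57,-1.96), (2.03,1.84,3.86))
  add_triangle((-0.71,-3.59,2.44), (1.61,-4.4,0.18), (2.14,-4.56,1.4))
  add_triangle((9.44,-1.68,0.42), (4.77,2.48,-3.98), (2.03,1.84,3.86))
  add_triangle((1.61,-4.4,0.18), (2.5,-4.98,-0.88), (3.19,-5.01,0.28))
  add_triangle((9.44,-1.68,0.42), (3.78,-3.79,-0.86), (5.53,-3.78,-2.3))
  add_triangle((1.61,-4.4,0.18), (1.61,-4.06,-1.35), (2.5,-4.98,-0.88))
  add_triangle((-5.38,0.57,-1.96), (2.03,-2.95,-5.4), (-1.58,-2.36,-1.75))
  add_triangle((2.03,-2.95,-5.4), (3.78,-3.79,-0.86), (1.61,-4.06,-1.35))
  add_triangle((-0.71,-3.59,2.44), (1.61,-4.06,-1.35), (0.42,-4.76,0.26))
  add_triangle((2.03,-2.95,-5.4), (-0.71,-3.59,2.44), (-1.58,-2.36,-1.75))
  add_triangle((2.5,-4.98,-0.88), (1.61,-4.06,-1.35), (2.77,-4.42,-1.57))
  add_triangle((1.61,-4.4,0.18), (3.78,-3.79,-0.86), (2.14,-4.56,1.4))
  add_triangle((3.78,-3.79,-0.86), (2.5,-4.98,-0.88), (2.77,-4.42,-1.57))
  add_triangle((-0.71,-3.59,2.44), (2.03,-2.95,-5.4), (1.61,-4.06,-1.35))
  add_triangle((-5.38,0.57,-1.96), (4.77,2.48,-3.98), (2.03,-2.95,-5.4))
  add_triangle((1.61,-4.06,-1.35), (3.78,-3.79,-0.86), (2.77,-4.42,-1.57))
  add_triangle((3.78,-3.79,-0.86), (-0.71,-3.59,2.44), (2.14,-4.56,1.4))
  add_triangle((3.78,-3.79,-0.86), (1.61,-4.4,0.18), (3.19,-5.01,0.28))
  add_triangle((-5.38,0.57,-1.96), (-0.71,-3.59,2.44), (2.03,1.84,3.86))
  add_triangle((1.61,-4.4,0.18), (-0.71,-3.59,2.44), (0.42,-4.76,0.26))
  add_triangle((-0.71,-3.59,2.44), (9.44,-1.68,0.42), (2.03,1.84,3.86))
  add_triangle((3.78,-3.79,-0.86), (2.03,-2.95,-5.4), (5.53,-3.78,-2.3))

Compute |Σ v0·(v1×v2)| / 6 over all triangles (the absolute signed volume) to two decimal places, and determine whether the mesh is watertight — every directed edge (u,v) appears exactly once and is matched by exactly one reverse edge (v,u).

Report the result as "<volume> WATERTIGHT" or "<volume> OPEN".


273.63 WATERTIGHT

Per-triangle v0·(v1×v2)/6:
  t1: +13.7810
  t2: +1.9224
  t3: +45.8300
  t4: +9.9754
  t5: +18.1338
  t6: +1.4635
  t7: +18.8893
  t8: +2.5936
  t9: +34.2627
  t10: +1.1156
  t11: +7.9644
  t12: +0.6547
  t13: +11.0337
  t14: +7.0420
  t15: -0.9480
  t16: +10.1771
  t17: +0.5697
  t18: +2.4806
  t19: +1.1423
  t20: +4.2651
  t21: +30.4567
  t22: -0.4300
  t23: -1.6482
  t24: -1.1417
  t25: +15.2282
  t26: +2.1258
  t27: +30.6015
  t28: +6.0902
Σ = +273.6312 → |volume| = 273.63

Directed edges: 84 total, each appears once with its reverse present → watertight.


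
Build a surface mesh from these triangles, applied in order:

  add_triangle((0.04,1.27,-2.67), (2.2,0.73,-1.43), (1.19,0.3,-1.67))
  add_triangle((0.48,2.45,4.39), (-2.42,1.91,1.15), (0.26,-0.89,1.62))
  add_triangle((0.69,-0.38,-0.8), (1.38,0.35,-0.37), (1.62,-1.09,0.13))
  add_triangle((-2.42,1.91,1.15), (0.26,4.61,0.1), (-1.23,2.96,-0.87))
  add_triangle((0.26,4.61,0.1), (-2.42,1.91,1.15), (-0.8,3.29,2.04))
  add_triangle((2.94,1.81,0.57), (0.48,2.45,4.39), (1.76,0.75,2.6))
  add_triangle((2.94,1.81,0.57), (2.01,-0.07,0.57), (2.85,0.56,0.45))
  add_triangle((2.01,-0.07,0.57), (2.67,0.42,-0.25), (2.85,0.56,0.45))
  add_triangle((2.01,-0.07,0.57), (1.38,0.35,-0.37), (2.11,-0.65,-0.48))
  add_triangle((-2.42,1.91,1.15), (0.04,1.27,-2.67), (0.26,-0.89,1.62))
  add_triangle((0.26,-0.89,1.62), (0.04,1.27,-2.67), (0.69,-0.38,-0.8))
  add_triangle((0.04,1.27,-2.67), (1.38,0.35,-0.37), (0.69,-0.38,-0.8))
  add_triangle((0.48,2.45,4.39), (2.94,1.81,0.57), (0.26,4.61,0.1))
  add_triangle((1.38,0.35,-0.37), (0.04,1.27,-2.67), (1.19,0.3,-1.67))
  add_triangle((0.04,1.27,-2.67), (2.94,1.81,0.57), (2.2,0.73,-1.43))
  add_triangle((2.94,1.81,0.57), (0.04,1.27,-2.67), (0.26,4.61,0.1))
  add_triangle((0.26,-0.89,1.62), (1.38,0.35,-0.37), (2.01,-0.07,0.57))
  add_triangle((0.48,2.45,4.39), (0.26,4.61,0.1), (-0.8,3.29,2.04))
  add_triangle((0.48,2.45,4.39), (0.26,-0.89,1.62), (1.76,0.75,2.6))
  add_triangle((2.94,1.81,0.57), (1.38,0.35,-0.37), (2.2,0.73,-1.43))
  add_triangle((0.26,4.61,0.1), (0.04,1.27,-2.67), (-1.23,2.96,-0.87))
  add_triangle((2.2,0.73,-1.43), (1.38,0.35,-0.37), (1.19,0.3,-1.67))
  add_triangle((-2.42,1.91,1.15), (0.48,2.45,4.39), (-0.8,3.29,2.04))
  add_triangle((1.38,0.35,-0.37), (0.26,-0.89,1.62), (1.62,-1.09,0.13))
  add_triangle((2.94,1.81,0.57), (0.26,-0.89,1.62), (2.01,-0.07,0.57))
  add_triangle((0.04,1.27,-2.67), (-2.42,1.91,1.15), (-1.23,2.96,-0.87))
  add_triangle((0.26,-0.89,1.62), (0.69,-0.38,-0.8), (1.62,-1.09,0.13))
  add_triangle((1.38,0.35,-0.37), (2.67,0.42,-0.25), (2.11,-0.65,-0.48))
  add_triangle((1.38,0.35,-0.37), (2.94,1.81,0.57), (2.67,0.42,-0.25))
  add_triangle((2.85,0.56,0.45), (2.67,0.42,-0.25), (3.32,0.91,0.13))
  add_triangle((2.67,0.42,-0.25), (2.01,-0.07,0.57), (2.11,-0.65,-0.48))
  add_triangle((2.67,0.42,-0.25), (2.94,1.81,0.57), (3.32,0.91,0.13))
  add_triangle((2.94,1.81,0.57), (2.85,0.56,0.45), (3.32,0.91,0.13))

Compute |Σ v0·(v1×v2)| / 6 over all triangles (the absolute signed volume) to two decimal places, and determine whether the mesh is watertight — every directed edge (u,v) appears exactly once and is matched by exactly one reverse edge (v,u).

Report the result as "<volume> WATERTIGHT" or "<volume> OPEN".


46.17 OPEN

Per-triangle v0·(v1×v2)/6:
  t1: +0.5051
  t2: +3.2649
  t3: +0.2843
  t4: +3.0042
  t5: +2.9839
  t6: +3.0869
  t7: +0.1712
  t8: +0.1609
  t9: -0.2908
  t10: -0.1831
  t11: -0.0602
  t12: +0.5177
  t13: +9.3170
  t14: -0.3926
  t15: +1.9522
  t16: +5.8690
  t17: +0.0185
  t18: +3.8010
  t19: +1.8946
  t20: +0.2594
  t21: +2.8726
  t22: +0.0538
  t23: +3.0582
  t24: +0.4592
  t25: +0.9128
  t26: +1.3634
  t27: +0.1288
  t28: +0.1219
  t29: +0.1944
  t30: +0.1018
  t31: +0.3798
  t32: +0.1185
  t33: +0.2437
Σ = +46.1730 → |volume| = 46.17

Directed edges: 99 total; 3 unmatched, e.g. (1.76,0.75,2.6)→(2.94,1.81,0.57) → open.
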